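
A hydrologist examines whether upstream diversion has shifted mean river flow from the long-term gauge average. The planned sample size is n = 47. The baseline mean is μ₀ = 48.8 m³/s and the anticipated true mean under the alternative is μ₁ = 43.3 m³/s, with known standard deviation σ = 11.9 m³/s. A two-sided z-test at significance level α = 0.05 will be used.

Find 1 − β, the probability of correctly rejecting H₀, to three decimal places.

Power ≈ 0.887

Standardized effect: d = |μ₁ − μ₀| / σ = |43.3 − 48.8| / 11.9 = 0.4622
Noncentrality parameter: δ = d·√n = 0.4622 × √47 = 3.1686
Two-sided α = 0.05 → critical value z_{0.025} = 1.960.
Power = Φ(δ − 1.960) + Φ(−δ − 1.960) = Φ(1.209) + Φ(-5.129) = 0.8866 + 0.0000 = 0.8866.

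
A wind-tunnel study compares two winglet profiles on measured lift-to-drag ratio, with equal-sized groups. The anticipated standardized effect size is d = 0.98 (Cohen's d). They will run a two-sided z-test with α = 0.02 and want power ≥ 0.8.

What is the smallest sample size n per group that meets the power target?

n = 21 per group

For power 0.8 need Φ(δ − z_{0.01}) = 0.8, so δ = z_{0.01} + z_{0.20} = 2.326 + 0.842 = 3.168.
(Ignoring the negligible lower-tail rejection probability gives the usual closed-form inversion.)
δ = d·√(n/2) ⇒ n = 2(δ/d)² = 2 × (3.168 / 0.98)² = 20.90.
Round up to the next whole unit.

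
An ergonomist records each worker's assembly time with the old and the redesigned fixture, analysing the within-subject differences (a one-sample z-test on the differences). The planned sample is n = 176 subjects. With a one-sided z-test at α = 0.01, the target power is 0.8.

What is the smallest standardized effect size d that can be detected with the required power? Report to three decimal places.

d ≈ 0.239

Required noncentrality: δ = z_{0.01} + z_{0.20} = 2.326 + 0.842 = 3.168.
δ = d·√n ⇒ d = δ/√n = 3.168/√176 = 0.2388.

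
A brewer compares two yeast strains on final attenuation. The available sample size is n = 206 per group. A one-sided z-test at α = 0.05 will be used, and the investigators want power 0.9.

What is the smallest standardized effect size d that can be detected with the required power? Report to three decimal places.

Need Φ(δ − 1.645) = 0.9, so δ = 1.645 + 1.282 = 2.926.
δ = d·√(n/2) ⇒ d = δ/√(n/2) = 2.926/√(206/2) = 0.2883.

d ≈ 0.288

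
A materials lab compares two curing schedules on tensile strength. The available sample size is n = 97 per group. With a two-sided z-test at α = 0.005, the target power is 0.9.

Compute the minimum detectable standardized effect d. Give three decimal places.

Required noncentrality: δ = z_{0.0025} + z_{0.10} = 2.807 + 1.282 = 4.089.
(The second rejection-region term Φ(−δ − z_{α/2}) is negligible and dropped.)
δ = d·√(n/2) ⇒ d = δ/√(n/2) = 4.089/√(97/2) = 0.5871.

d ≈ 0.587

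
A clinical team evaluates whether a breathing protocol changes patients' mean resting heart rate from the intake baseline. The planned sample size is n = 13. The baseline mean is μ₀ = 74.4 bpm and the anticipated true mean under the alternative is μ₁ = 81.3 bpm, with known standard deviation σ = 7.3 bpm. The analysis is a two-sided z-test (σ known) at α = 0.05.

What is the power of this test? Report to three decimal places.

Standardized effect: d = |μ₁ − μ₀| / σ = |81.3 − 74.4| / 7.3 = 0.9452
Noncentrality parameter: δ = d·√n = 0.9452 × √13 = 3.4080
Two-sided α = 0.05 → critical value z_{0.025} = 1.960.
Power = Φ(δ − 1.960) + Φ(−δ − 1.960) = Φ(1.448) + Φ(-5.368) = 0.9262 + 0.0000 = 0.9262.

Power ≈ 0.926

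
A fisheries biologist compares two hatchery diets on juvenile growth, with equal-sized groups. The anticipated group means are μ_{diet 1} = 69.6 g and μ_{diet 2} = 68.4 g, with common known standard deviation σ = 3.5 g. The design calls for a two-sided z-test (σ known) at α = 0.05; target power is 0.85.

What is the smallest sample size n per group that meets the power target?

n = 153 per group

Standardized effect: d = |μ_{diet 1} − μ_{diet 2}| / σ = |69.6 − 68.4| / 3.5 = 0.3429
Set Φ(δ − 1.960) = 0.85; then δ − 1.960 = Φ⁻¹(0.85) = 1.036, giving δ = 2.996.
(For δ > 0 the lower-tail rejection region contributes negligibly to power, so the one-term inversion is standard.)
δ = d·√(n/2) ⇒ n = 2(δ/d)² = 2 × (2.996 / 0.3429)² = 152.76.
Rounding up, n = 153 per group.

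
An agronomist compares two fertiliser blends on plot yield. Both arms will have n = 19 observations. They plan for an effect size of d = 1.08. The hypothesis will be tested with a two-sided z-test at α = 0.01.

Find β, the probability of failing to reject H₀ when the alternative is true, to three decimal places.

β ≈ 0.226

Noncentrality parameter: δ = d·√(n/2) = 1.08 × √(19/2) = 3.3288
Two-sided α = 0.01 → critical value z_{0.005} = 2.576.
Power = Φ(δ − 2.576) + Φ(−δ − 2.576) = Φ(0.753) + Φ(-5.905) = 0.7743 + 0.0000 = 0.7743.
Type II error: β = 1 − power = 1 − 0.7743 = 0.2257.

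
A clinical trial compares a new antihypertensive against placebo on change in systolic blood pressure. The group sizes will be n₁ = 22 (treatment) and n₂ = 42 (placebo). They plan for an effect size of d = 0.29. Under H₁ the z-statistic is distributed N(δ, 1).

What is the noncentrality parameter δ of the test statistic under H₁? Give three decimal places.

δ ≈ 1.102

δ = d / √(1/n₁ + 1/n₂) = 0.29 / √(1/22 + 1/42) = 1.1019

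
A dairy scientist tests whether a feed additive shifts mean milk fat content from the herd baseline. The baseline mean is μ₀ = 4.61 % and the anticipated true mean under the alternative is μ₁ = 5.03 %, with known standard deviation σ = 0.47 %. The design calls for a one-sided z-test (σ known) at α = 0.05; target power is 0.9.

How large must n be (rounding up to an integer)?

Standardized effect: d = |μ₁ − μ₀| / σ = |5.03 − 4.61| / 0.47 = 0.8936
Set Φ(δ − 1.645) = 0.9; then δ − 1.645 = Φ⁻¹(0.9) = 1.282, giving δ = 2.926.
δ = d·√n ⇒ n = (δ/d)² = (2.926 / 0.8936)² = 10.72.
Rounding up, n = 11.

n = 11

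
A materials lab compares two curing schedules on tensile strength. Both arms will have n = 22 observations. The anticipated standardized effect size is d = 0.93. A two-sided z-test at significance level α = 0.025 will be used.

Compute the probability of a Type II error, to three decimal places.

β ≈ 0.200

Noncentrality parameter: δ = d·√(n/2) = 0.93 × √(22/2) = 3.0845
Critical value for a two-sided test at α = 0.025: z_{α/2} = 2.241.
Power = Φ(δ − 2.241) + Φ(−δ − 2.241) = Φ(0.843) + Φ(-5.326) = 0.8004 + 0.0000 = 0.8004.
Type II error: β = 1 − power = 1 − 0.8004 = 0.1996.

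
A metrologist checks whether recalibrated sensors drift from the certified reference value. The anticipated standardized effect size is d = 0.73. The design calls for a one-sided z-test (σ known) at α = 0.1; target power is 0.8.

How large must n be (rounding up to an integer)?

For power 0.8 need Φ(δ − z_{0.1}) = 0.8, so δ = z_{0.1} + z_{0.20} = 1.282 + 0.842 = 2.123.
δ = d·√n ⇒ n = (δ/d)² = (2.123 / 0.73)² = 8.46.
Rounding up, n = 9.

n = 9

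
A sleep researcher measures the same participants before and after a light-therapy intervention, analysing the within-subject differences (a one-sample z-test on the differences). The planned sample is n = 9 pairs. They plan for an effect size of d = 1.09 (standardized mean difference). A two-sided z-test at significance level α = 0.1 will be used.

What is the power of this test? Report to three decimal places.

Power ≈ 0.948

Noncentrality parameter: δ = d·√n = 1.09 × √9 = 3.2700
Two-sided α = 0.1 → critical value z_{0.05} = 1.645.
Power = Φ(δ − 1.645) + Φ(−δ − 1.645) = Φ(1.625) + Φ(-4.915) = 0.9479 + 0.0000 = 0.9479.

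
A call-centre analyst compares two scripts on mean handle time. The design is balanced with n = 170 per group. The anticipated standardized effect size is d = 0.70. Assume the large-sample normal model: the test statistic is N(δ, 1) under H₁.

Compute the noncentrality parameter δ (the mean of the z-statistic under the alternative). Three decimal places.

δ ≈ 6.454

The noncentrality parameter scales effect size by the design's sample-size factor: δ = d·√(n/2) = 0.70 × √(170/2) = 6.4537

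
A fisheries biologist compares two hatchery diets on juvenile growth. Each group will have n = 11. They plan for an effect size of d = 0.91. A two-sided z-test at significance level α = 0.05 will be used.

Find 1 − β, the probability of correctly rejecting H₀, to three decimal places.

Power ≈ 0.569

Noncentrality parameter: λ = d·√(n/2) = 0.91 × √(11/2) = 2.1341
Critical value for a two-sided test at α = 0.05: z_{α/2} = 1.960.
Power = Φ(λ − 1.960) + Φ(−λ − 1.960) = Φ(0.174) + Φ(-4.094) = 0.5691 + 0.0000 = 0.5692.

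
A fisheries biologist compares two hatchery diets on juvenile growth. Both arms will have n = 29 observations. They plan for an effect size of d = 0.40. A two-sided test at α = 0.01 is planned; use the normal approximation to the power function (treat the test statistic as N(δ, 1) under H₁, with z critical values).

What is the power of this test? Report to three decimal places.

Power ≈ 0.146

Noncentrality parameter: δ = d·√(n/2) = 0.40 × √(29/2) = 1.5232
Critical value for a two-sided test at α = 0.01: z_{α/2} = 2.576.
Power = Φ(δ − 2.576) + Φ(−δ − 2.576) = Φ(-1.053) + Φ(-4.099) = 0.1462 + 0.0000 = 0.1463.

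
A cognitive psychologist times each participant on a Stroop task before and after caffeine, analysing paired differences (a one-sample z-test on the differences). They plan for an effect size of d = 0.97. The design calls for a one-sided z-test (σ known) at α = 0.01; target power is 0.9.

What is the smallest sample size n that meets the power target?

For power 0.9 need Φ(δ − z_{0.01}) = 0.9, so δ = z_{0.01} + z_{0.10} = 2.326 + 1.282 = 3.608.
δ = d·√n ⇒ n = (δ/d)² = (3.608 / 0.97)² = 13.83.
Rounding up, n = 14.

n = 14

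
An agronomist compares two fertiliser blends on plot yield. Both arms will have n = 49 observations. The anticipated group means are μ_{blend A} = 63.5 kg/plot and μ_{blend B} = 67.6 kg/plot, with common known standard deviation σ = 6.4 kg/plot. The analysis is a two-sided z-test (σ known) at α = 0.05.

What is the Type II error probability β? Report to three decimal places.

Standardized effect: d = |μ_{blend A} − μ_{blend B}| / σ = |63.5 − 67.6| / 6.4 = 0.6406
Noncentrality parameter: δ = d·√(n/2) = 0.6406 × √(49/2) = 3.1709
Critical value for a two-sided test at α = 0.05: z_{α/2} = 1.960.
Power = Φ(δ − 1.960) + Φ(−δ − 1.960) = Φ(1.211) + Φ(-5.131) = 0.8870 + 0.0000 = 0.8870.
Type II error: β = 1 − power = 1 − 0.8870 = 0.1130.

β ≈ 0.113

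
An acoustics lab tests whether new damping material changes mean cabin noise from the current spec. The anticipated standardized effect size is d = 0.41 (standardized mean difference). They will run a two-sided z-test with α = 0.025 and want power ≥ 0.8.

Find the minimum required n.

For power 0.8 need Φ(δ − z_{0.0125}) = 0.8, so δ = z_{0.0125} + z_{0.20} = 2.241 + 0.842 = 3.083.
(The Φ(−δ − z_{α/2}) term is vanishingly small for δ > 0 and is dropped in the standard sample-size formula.)
δ = d·√n ⇒ n = (δ/d)² = (3.083 / 0.41)² = 56.54.
Rounding up, n = 57.

n = 57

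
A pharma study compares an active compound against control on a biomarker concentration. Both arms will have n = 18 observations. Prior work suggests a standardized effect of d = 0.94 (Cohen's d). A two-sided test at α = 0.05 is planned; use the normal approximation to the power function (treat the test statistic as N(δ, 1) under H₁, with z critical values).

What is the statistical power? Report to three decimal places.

Noncentrality parameter: δ = d·√(n/2) = 0.94 × √(18/2) = 2.8200
Two-sided α = 0.05 → critical value z_{0.025} = 1.960.
Power = Φ(δ − 1.960) + Φ(−δ − 1.960) = Φ(0.860) + Φ(-4.780) = 0.8051 + 0.0000 = 0.8051.

Power ≈ 0.805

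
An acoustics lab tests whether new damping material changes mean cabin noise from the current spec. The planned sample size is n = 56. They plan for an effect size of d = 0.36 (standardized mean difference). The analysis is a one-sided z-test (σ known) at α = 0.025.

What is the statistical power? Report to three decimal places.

Noncentrality parameter: λ = d·√n = 0.36 × √56 = 2.6940
Critical value for a one-sided test at α = 0.025: z_α = 1.960.
Power = Φ(λ − 1.960) = Φ(0.734) = 0.7685.

Power ≈ 0.769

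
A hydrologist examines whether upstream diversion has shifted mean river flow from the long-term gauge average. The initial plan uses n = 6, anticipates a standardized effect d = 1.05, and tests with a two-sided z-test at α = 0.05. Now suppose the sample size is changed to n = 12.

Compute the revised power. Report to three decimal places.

Power ≈ 0.953

With n = 12: δ = d·√n = 1.05 × √12 = 3.6373. Critical value z_{0.025} = 1.960.
Revised power = Φ(δ − 1.960) + Φ(−δ − 1.960) = Φ(1.677) + Φ(-5.597) = 0.9533 + 0.0000 = 0.9533.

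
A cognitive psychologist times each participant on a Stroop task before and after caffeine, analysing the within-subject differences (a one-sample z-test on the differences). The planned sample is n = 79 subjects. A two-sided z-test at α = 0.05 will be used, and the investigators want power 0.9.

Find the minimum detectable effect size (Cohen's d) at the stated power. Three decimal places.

Required noncentrality: δ = z_{0.025} + z_{0.10} = 1.960 + 1.282 = 3.242.
(The second rejection-region term Φ(−δ − z_{α/2}) is negligible and dropped.)
δ = d·√n ⇒ d = δ/√n = 3.242/√79 = 0.3647.

d ≈ 0.365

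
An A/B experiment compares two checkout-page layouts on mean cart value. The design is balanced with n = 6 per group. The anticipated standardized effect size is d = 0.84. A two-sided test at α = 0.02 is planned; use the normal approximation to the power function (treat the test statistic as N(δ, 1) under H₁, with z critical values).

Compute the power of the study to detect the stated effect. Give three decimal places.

Power ≈ 0.192

Noncentrality parameter: δ = d·√(n/2) = 0.84 × √(6/2) = 1.4549
Critical value for a two-sided test at α = 0.02: z_{α/2} = 2.326.
Power = Φ(δ − 2.326) + Φ(−δ − 2.326) = Φ(-0.871) + Φ(-3.781) = 0.1918 + 0.0001 = 0.1918.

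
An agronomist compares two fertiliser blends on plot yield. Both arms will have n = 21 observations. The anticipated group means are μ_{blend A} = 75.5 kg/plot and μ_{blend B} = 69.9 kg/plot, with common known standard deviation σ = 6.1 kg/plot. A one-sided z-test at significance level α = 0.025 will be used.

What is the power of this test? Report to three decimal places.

Standardized effect: d = |μ_{blend A} − μ_{blend B}| / σ = |75.5 − 69.9| / 6.1 = 0.9180
Noncentrality parameter: δ = d·√(n/2) = 0.9180 × √(21/2) = 2.9748
One-sided α = 0.025 → critical value z_{0.025} = 1.960.
Power = Φ(δ − 1.960) = Φ(1.015) = 0.8449.

Power ≈ 0.845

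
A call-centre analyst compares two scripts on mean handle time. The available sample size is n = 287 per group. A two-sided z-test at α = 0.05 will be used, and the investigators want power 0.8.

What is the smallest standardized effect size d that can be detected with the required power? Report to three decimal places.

d ≈ 0.234

Required noncentrality: δ = z_{0.025} + z_{0.20} = 1.960 + 0.842 = 2.802.
(Lower-tail contribution to power is negligible for δ > 0.)
δ = d·√(n/2) ⇒ d = δ/√(n/2) = 2.802/√(287/2) = 0.2339.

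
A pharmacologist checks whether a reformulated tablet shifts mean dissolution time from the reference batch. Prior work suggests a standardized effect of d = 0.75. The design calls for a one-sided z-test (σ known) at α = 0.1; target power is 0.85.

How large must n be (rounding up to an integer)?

Set Φ(δ − 1.282) = 0.85; then δ − 1.282 = Φ⁻¹(0.85) = 1.036, giving δ = 2.318.
δ = d·√n ⇒ n = (δ/d)² = (2.318 / 0.75)² = 9.55.
Rounding up, n = 10.

n = 10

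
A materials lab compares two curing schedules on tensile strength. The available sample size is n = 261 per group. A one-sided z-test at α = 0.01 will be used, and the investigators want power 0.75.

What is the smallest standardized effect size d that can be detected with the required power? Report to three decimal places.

Required noncentrality: δ = z_{0.01} + z_{0.25} = 2.326 + 0.674 = 3.001.
δ = d·√(n/2) ⇒ d = δ/√(n/2) = 3.001/√(261/2) = 0.2627.

d ≈ 0.263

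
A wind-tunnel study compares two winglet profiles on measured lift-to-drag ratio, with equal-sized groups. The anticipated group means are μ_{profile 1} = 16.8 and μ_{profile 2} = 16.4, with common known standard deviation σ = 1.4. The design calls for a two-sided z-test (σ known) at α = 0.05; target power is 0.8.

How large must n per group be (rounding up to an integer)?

n = 193 per group

Standardized effect: d = |μ_{profile 1} − μ_{profile 2}| / σ = |16.8 − 16.4| / 1.4 = 0.2857
Set Φ(δ − 1.960) = 0.8; then δ − 1.960 = Φ⁻¹(0.8) = 0.842, giving δ = 2.802.
(For δ > 0 the lower-tail rejection region contributes negligibly to power, so the one-term inversion is standard.)
δ = d·√(n/2) ⇒ n = 2(δ/d)² = 2 × (2.802 / 0.2857)² = 192.30.
Rounding up, n = 193 per group.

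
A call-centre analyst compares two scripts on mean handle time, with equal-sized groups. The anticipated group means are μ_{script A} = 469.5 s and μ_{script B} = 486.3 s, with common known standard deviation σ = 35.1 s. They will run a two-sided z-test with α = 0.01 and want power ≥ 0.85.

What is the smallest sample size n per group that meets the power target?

n = 114 per group

Standardized effect: d = |μ_{script A} − μ_{script B}| / σ = |469.5 − 486.3| / 35.1 = 0.4786
For power 0.85 need Φ(δ − z_{0.005}) = 0.85, so δ = z_{0.005} + z_{0.15} = 2.576 + 1.036 = 3.612.
(For δ > 0 the lower-tail rejection region contributes negligibly to power, so the one-term inversion is standard.)
δ = d·√(n/2) ⇒ n = 2(δ/d)² = 2 × (3.612 / 0.4786)² = 113.92.
Round up to the next whole unit.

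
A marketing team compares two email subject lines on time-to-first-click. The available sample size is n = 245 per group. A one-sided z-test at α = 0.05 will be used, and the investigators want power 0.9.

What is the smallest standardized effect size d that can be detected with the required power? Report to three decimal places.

Required noncentrality: δ = z_{0.05} + z_{0.10} = 1.645 + 1.282 = 2.926.
δ = d·√(n/2) ⇒ d = δ/√(n/2) = 2.926/√(245/2) = 0.2644.

d ≈ 0.264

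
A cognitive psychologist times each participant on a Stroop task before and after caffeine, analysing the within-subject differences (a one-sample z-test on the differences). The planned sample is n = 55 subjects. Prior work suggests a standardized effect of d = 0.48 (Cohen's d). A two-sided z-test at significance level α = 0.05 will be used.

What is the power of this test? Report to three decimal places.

Power ≈ 0.945

Noncentrality parameter: δ = d·√n = 0.48 × √55 = 3.5598
Two-sided α = 0.05 → critical value z_{0.025} = 1.960.
Power = Φ(δ − 1.960) + Φ(−δ − 1.960) = Φ(1.600) + Φ(-5.520) = 0.9452 + 0.0000 = 0.9452.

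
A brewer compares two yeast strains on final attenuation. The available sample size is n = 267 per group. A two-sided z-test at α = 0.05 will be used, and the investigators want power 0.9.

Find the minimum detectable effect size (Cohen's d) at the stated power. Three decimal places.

Required noncentrality: δ = z_{0.025} + z_{0.10} = 1.960 + 1.282 = 3.242.
(Lower-tail contribution to power is negligible for δ > 0.)
δ = d·√(n/2) ⇒ d = δ/√(n/2) = 3.242/√(267/2) = 0.2805.

d ≈ 0.281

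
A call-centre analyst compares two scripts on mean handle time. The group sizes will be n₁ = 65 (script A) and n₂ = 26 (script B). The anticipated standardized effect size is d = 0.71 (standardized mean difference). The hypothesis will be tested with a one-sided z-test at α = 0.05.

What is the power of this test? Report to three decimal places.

Power ≈ 0.921

Noncentrality parameter: δ = d / √(1/n₁ + 1/n₂) = 0.71 / √(1/65 + 1/26) = 3.0597
Critical value for a one-sided test at α = 0.05: z_α = 1.645.
Power = P(Z > 1.645 − δ) = Φ(1.415) = 0.9214.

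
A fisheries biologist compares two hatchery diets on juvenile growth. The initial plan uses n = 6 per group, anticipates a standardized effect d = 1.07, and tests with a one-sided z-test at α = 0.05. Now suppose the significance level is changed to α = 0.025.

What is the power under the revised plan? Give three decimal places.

δ = d·√(n/2) = 1.07 × √(6/2) = 1.8533 (unchanged). New critical value: z_{0.025} = 1.960.
Revised power = Φ(δ − 1.960) = Φ(-0.107) = 0.4575.

Power ≈ 0.458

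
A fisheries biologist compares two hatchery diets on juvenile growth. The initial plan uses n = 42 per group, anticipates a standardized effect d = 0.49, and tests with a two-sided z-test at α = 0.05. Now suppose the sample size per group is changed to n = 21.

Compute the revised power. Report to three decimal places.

Power ≈ 0.355

With n = 21 per group: δ = d·√(n/2) = 0.49 × √(21/2) = 1.5878. Critical value z_{0.025} = 1.960.
Revised power = Φ(δ − 1.960) + Φ(−δ − 1.960) = Φ(-0.372) + Φ(-3.548) = 0.3549 + 0.0002 = 0.3551.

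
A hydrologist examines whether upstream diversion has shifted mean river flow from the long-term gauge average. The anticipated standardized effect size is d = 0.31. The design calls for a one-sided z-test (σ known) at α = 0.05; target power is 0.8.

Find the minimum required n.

n = 65

For power 0.8 need Φ(δ − z_{0.05}) = 0.8, so δ = z_{0.05} + z_{0.20} = 1.645 + 0.842 = 2.486.
δ = d·√n ⇒ n = (δ/d)² = (2.486 / 0.31)² = 64.33.
Rounding up, n = 65.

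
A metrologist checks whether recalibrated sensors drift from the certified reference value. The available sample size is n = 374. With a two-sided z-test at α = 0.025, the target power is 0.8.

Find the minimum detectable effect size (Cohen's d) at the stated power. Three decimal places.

d ≈ 0.159

Need Φ(δ − 2.241) = 0.8, so δ = 2.241 + 0.842 = 3.083.
(Lower-tail contribution to power is negligible for δ > 0.)
δ = d·√n ⇒ d = δ/√n = 3.083/√374 = 0.1594.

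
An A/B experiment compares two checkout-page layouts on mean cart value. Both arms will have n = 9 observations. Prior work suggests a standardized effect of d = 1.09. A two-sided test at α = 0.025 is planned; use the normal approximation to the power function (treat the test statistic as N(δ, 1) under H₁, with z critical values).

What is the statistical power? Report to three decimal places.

Power ≈ 0.528

Noncentrality parameter: δ = d·√(n/2) = 1.09 × √(9/2) = 2.3122
Critical value for a two-sided test at α = 0.025: z_{α/2} = 2.241.
Power = Φ(δ − 2.241) + Φ(−δ − 2.241) = Φ(0.071) + Φ(-4.554) = 0.5282 + 0.0000 = 0.5282.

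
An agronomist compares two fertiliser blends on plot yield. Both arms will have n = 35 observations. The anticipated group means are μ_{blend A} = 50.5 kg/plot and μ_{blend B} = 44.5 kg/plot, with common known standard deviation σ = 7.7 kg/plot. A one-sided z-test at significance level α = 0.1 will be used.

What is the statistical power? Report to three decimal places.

Standardized effect: d = |μ_{blend A} − μ_{blend B}| / σ = |50.5 − 44.5| / 7.7 = 0.7792
Noncentrality parameter: δ = d·√(n/2) = 0.7792 × √(35/2) = 3.2597
One-sided α = 0.1 → critical value z_{0.1} = 1.282.
Power = Φ(δ − 1.282) = Φ(1.978) = 0.9760.

Power ≈ 0.976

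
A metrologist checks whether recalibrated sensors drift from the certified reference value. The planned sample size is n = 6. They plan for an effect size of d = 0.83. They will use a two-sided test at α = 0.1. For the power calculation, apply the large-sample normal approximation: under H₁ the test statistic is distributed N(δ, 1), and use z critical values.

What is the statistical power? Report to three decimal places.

Noncentrality parameter: δ = d·√n = 0.83 × √6 = 2.0331
Two-sided α = 0.1 → critical value z_{0.05} = 1.645.
Power = Φ(δ − 1.645) + Φ(−δ − 1.645) = Φ(0.388) + Φ(-3.678) = 0.6511 + 0.0001 = 0.6512.

Power ≈ 0.651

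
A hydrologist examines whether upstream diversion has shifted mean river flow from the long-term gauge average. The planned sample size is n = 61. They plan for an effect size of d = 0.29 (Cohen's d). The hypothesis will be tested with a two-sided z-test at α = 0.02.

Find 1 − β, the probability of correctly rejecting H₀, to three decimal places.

Noncentrality parameter: δ = d·√n = 0.29 × √61 = 2.2650
Two-sided α = 0.02 → critical value z_{0.01} = 2.326.
Power = Φ(δ − 2.326) + Φ(−δ − 2.326) = Φ(-0.061) + Φ(-4.591) = 0.4755 + 0.0000 = 0.4755.

Power ≈ 0.476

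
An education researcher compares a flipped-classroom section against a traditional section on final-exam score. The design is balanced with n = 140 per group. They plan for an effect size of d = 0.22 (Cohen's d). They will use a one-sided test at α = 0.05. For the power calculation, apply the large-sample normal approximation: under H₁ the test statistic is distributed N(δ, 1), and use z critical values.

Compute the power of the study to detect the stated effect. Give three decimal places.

Noncentrality parameter: δ = d·√(n/2) = 0.22 × √(140/2) = 1.8407
One-sided α = 0.05 → critical value z_{0.05} = 1.645.
Power = P(Z > 1.645 − δ) = Φ(0.196) = 0.5776.

Power ≈ 0.578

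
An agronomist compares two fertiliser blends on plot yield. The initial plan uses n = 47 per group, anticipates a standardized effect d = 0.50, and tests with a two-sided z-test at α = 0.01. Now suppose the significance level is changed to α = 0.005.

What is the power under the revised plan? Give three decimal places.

δ = d·√(n/2) = 0.50 × √(47/2) = 2.4238 (unchanged). New critical value: z_{0.0025} = 2.807.
Revised power = Φ(δ − 2.807) + Φ(−δ − 2.807) = Φ(-0.383) + Φ(-5.231) = 0.3508 + 0.0000 = 0.3508.

Power ≈ 0.351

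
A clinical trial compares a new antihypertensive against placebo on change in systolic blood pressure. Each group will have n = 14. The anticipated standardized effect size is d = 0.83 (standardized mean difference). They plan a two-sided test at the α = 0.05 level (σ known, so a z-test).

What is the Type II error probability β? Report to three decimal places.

Noncentrality parameter: δ = d·√(n/2) = 0.83 × √(14/2) = 2.1960
Two-sided α = 0.05 → critical value z_{0.025} = 1.960.
Power = Φ(δ − 1.960) + Φ(−δ − 1.960) = Φ(0.236) + Φ(-4.156) = 0.5933 + 0.0000 = 0.5933.
Type II error: β = 1 − power = 1 − 0.5933 = 0.4067.

β ≈ 0.407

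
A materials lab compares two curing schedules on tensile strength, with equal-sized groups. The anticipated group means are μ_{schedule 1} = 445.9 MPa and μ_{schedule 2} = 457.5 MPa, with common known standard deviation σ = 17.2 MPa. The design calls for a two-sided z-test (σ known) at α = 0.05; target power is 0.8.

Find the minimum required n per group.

n = 35 per group

Standardized effect: d = |μ_{schedule 1} − μ_{schedule 2}| / σ = |445.9 − 457.5| / 17.2 = 0.6744
Set Φ(δ − 1.960) = 0.8; then δ − 1.960 = Φ⁻¹(0.8) = 0.842, giving δ = 2.802.
(Ignoring the negligible lower-tail rejection probability gives the usual closed-form inversion.)
δ = d·√(n/2) ⇒ n = 2(δ/d)² = 2 × (2.802 / 0.6744)² = 34.51.
Round up to the next whole unit.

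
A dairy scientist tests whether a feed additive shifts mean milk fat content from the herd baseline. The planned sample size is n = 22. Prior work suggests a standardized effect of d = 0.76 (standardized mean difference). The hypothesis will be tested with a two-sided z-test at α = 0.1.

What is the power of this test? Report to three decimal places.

Noncentrality parameter: δ = d·√n = 0.76 × √22 = 3.5647
Two-sided α = 0.1 → critical value z_{0.05} = 1.645.
Power = Φ(δ − 1.645) + Φ(−δ − 1.645) = Φ(1.920) + Φ(-5.210) = 0.9726 + 0.0000 = 0.9726.

Power ≈ 0.973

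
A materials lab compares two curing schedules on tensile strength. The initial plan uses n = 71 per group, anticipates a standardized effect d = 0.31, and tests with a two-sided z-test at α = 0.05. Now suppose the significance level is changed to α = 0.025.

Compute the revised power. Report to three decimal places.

Power ≈ 0.347

δ = d·√(n/2) = 0.31 × √(71/2) = 1.8470 (unchanged). New critical value: z_{0.0125} = 2.241.
Revised power = Φ(δ − 2.241) + Φ(−δ − 2.241) = Φ(-0.394) + Φ(-4.088) = 0.3467 + 0.0000 = 0.3467.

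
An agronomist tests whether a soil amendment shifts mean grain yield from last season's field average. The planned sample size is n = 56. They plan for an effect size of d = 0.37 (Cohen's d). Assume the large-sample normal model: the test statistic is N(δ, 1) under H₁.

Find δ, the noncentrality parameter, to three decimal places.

δ ≈ 2.769

The noncentrality parameter scales effect size by the design's sample-size factor: δ = d·√n = 0.37 × √56 = 2.7688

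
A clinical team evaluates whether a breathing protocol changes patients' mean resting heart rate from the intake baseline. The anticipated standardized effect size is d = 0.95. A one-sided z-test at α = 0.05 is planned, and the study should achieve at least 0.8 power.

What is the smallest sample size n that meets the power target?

n = 7

Set Φ(δ − 1.645) = 0.8; then δ − 1.645 = Φ⁻¹(0.8) = 0.842, giving δ = 2.486.
δ = d·√n ⇒ n = (δ/d)² = (2.486 / 0.95)² = 6.85.
Rounding up, n = 7.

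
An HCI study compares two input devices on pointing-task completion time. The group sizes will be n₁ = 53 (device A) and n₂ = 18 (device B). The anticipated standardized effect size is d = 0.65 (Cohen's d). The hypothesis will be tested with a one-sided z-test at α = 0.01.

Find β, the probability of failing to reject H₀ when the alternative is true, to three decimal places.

β ≈ 0.478

Noncentrality parameter: δ = d / √(1/n₁ + 1/n₂) = 0.65 / √(1/53 + 1/18) = 2.3826
Critical value for a one-sided test at α = 0.01: z_α = 2.326.
Power = Φ(δ − 2.326) = Φ(0.056) = 0.5224.
Type II error: β = 1 − power = 1 − 0.5224 = 0.4776.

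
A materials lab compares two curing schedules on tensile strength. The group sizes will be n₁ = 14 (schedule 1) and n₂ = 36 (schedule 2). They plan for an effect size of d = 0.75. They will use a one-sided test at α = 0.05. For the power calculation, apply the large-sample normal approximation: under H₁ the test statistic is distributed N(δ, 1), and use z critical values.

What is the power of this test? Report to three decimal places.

Power ≈ 0.769

Noncentrality parameter: δ = d / √(1/n₁ + 1/n₂) = 0.75 / √(1/14 + 1/36) = 2.3812
Critical value for a one-sided test at α = 0.05: z_α = 1.645.
Power = Φ(δ − 1.645) = Φ(0.736) = 0.7692.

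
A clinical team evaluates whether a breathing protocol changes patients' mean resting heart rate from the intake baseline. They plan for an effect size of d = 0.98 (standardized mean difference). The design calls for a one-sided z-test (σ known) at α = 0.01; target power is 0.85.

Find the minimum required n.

n = 12

Set Φ(δ − 2.326) = 0.85; then δ − 2.326 = Φ⁻¹(0.85) = 1.036, giving δ = 3.363.
δ = d·√n ⇒ n = (δ/d)² = (3.363 / 0.98)² = 11.77.
Rounding up, n = 12.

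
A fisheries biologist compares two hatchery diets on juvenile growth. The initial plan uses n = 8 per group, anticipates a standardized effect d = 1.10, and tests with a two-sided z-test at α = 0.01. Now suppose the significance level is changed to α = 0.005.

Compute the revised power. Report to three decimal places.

Power ≈ 0.272

δ = d·√(n/2) = 1.10 × √(8/2) = 2.2000 (unchanged). New critical value: z_{0.0025} = 2.807.
Revised power = Φ(δ − 2.807) + Φ(−δ − 2.807) = Φ(-0.607) + Φ(-5.007) = 0.2719 + 0.0000 = 0.2719.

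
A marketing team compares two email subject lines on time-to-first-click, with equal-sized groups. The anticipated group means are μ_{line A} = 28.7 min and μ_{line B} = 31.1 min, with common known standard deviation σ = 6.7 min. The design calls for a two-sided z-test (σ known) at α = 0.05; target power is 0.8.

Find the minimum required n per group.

Standardized effect: d = |μ_{line A} − μ_{line B}| / σ = |28.7 − 31.1| / 6.7 = 0.3582
Set Φ(δ − 1.960) = 0.8; then δ − 1.960 = Φ⁻¹(0.8) = 0.842, giving δ = 2.802.
(The Φ(−δ − z_{α/2}) term is vanishingly small for δ > 0 and is dropped in the standard sample-size formula.)
δ = d·√(n/2) ⇒ n = 2(δ/d)² = 2 × (2.802 / 0.3582)² = 122.34.
Rounding up, n = 123 per group.

n = 123 per group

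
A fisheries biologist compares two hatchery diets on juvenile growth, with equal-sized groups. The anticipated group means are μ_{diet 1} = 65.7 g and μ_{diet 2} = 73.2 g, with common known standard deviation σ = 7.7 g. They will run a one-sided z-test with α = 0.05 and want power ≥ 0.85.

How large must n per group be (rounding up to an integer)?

n = 16 per group

Standardized effect: d = |μ_{diet 1} − μ_{diet 2}| / σ = |65.7 − 73.2| / 7.7 = 0.9740
For power 0.85 need Φ(δ − z_{0.05}) = 0.85, so δ = z_{0.05} + z_{0.15} = 1.645 + 1.036 = 2.681.
δ = d·√(n/2) ⇒ n = 2(δ/d)² = 2 × (2.681 / 0.9740)² = 15.16.
Rounding up, n = 16 per group.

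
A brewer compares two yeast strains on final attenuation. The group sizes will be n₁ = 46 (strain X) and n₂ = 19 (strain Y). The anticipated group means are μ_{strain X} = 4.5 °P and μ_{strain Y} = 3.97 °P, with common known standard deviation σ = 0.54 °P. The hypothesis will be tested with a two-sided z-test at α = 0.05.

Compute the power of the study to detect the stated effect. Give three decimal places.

Standardized effect: d = |μ_{strain X} − μ_{strain Y}| / σ = |4.5 − 3.97| / 0.54 = 0.9815
Noncentrality parameter: δ = d / √(1/n₁ + 1/n₂) = 0.9815 / √(1/46 + 1/19) = 3.5990
Two-sided α = 0.05 → critical value z_{0.025} = 1.960.
Power = Φ(δ − 1.960) + Φ(−δ − 1.960) = Φ(1.639) + Φ(-5.559) = 0.9494 + 0.0000 = 0.9494.

Power ≈ 0.949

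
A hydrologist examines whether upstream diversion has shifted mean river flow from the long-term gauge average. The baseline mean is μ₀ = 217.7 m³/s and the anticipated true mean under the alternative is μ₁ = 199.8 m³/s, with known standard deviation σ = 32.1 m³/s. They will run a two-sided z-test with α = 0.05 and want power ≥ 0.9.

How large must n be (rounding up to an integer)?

n = 34

Standardized effect: d = |μ₁ − μ₀| / σ = |199.8 − 217.7| / 32.1 = 0.5576
Set Φ(δ − 1.960) = 0.9; then δ − 1.960 = Φ⁻¹(0.9) = 1.282, giving δ = 3.242.
(The Φ(−δ − z_{α/2}) term is vanishingly small for δ > 0 and is dropped in the standard sample-size formula.)
δ = d·√n ⇒ n = (δ/d)² = (3.242 / 0.5576)² = 33.79.
Rounding up, n = 34.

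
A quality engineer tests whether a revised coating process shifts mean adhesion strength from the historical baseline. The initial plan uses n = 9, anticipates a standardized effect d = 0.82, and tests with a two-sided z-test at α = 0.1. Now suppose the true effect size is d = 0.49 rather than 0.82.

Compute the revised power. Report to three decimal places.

Power ≈ 0.432

With d = 0.49: δ = d·√n = 0.49 × √9 = 1.4700. Critical value z_{0.05} = 1.645.
Revised power = Φ(δ − 1.645) + Φ(−δ − 1.645) = Φ(-0.175) + Φ(-3.115) = 0.4306 + 0.0009 = 0.4315.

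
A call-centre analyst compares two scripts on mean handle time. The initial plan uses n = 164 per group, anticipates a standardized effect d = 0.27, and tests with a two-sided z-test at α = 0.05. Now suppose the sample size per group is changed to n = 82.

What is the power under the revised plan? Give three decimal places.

Power ≈ 0.409

With n = 82 per group: δ = d·√(n/2) = 0.27 × √(82/2) = 1.7288. Critical value z_{0.025} = 1.960.
Revised power = Φ(δ − 1.960) + Φ(−δ − 1.960) = Φ(-0.231) + Φ(-3.689) = 0.4086 + 0.0001 = 0.4087.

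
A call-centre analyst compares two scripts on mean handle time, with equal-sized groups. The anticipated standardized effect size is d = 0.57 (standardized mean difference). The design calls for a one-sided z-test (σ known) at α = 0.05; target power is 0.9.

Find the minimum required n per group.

n = 53 per group

For power 0.9 need Φ(δ − z_{0.05}) = 0.9, so δ = z_{0.05} + z_{0.10} = 1.645 + 1.282 = 2.926.
δ = d·√(n/2) ⇒ n = 2(δ/d)² = 2 × (2.926 / 0.57)² = 52.72.
Rounding up, n = 53 per group.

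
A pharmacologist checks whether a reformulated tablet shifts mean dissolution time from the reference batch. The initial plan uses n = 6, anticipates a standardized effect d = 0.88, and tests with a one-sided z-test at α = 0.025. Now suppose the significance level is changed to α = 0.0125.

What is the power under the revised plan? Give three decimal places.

Power ≈ 0.466

δ = d·√n = 0.88 × √6 = 2.1556 (unchanged). New critical value: z_{0.0125} = 2.241.
Revised power = P(Z > 2.241 − δ) = Φ(-0.086) = 0.4658.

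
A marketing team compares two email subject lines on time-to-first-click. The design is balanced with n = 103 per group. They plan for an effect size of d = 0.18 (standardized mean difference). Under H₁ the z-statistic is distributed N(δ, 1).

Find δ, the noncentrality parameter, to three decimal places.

δ ≈ 1.292

δ = d·√(n/2) = 0.18 × √(103/2) = 1.2917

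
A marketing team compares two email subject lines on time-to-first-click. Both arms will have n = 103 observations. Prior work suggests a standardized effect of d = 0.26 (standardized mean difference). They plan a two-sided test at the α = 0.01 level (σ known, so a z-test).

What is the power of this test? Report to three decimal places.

Power ≈ 0.239

Noncentrality parameter: λ = d·√(n/2) = 0.26 × √(103/2) = 1.8659
Critical value for a two-sided test at α = 0.01: z_{α/2} = 2.576.
Power = Φ(λ − 2.576) + Φ(−λ − 2.576) = Φ(-0.710) + Φ(-4.442) = 0.2389 + 0.0000 = 0.2389.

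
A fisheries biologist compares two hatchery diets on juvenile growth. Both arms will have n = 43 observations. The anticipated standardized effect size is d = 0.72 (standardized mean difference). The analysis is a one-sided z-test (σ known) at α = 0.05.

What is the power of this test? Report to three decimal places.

Noncentrality parameter: δ = d·√(n/2) = 0.72 × √(43/2) = 3.3385
One-sided α = 0.05 → critical value z_{0.05} = 1.645.
Power = P(Z > 1.645 − δ) = Φ(1.694) = 0.9548.

Power ≈ 0.955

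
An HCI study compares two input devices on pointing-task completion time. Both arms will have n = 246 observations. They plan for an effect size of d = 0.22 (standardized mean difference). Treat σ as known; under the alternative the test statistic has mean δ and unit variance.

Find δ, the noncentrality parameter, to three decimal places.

δ ≈ 2.440

δ = d·√(n/2) = 0.22 × √(246/2) = 2.4399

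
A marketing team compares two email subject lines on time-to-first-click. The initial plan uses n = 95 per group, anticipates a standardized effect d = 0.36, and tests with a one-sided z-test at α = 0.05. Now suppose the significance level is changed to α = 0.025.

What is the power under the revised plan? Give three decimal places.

δ = d·√(n/2) = 0.36 × √(95/2) = 2.4811 (unchanged). New critical value: z_{0.025} = 1.960.
Revised power = P(Z > 1.960 − δ) = Φ(0.521) = 0.6989.

Power ≈ 0.699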